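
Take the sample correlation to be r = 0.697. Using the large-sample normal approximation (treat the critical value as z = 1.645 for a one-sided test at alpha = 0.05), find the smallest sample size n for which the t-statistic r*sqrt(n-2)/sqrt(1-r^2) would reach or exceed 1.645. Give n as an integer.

Need r·√(n−2)/√(1−r²) ≥ 1.645
√(n−2) ≥ 1.645·√(1−0.485809) / 0.697 = 1.645·0.717071 / 0.697 = 1.6924
n−2 ≥ 2.8642  ⇒  n ≥ 4.8642
Smallest integer n = 5

5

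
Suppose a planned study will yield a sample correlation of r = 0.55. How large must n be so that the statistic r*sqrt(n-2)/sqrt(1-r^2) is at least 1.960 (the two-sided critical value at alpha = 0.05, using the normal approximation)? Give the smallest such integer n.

11

Need r·√(n−2)/√(1−r²) ≥ 1.960
√(n−2) ≥ 1.960·√(1−0.3025) / 0.55 = 1.960·0.835165 / 0.55 = 2.9762
n−2 ≥ 8.8578  ⇒  n ≥ 10.8578
Smallest integer n = 11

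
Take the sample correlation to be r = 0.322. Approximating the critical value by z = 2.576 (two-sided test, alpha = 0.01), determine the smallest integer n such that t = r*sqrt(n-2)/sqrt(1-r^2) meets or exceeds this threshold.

Need r·√(n−2)/√(1−r²) ≥ 2.576
√(n−2) ≥ 2.576·√(1−0.103684) / 0.322 = 2.576·0.946740 / 0.322 = 7.5739
n−2 ≥ 57.3640  ⇒  n ≥ 59.3640
Smallest integer n = 60

60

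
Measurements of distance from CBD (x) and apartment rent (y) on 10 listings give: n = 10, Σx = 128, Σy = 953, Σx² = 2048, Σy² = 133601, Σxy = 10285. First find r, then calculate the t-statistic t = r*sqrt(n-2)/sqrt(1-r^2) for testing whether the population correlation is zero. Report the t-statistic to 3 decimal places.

S_xy = nΣxy − ΣxΣy = 10·10285 − 128·953 = 102850 − 121984 = -19134
S_xx = nΣx² − (Σx)² = 10·2048 − 128² = 20480 − 16384 = 4096
S_yy = nΣy² − (Σy)² = 10·133601 − 953² = 1336010 − 908209 = 427801
r = S_xy / √(S_xx·S_yy) = -19134 / √(4096·427801) = -19134 / √1752272896 = -19134 / 41860.1588 = -0.4571
t = r·√(n−2)/√(1−r²) = -0.4571·√8 / √(1−0.208940) = -1.292874 / 0.889416 = -1.454

-1.454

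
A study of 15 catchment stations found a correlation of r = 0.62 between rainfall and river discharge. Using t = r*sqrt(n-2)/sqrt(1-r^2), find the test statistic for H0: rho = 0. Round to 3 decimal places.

1 − r² = 1 − 0.3844 = 0.6156;  √(1−r²) = 0.784602
√(n−2) = √13 = 3.605551
t = r·√(n−2)/√(1−r²) = 0.62 · 3.605551 / 0.784602 = 2.849

2.849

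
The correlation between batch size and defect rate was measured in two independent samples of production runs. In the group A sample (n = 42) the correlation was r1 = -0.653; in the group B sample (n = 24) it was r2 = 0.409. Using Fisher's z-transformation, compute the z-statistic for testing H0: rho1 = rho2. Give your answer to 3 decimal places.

-4.489

z1 = atanh(-0.653) = -0.780511,  z2 = atanh(0.409) = 0.434410
SE = √(1/(n1−3) + 1/(n2−3)) = √(1/39 + 1/21) = √(0.0256410 + 0.0476190) = √0.0732600 = 0.270666
z = (z1 − z2)/SE = (-0.780511 − 0.434410) / 0.270666 = -1.214921 / 0.270666 = -4.489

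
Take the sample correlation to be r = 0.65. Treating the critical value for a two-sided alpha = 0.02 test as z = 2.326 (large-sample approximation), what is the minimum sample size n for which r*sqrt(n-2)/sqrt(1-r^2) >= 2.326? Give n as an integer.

r√(n−2)/√(1−r²) ≥ 2.326  ⇔  n−2 ≥ (2.326)²·(1−r²)/r²
(1−r²)/r² = (1−0.4225)/0.4225 = 1.3669
n ≥ 2 + 5.410276·1.3669 = 2 + 7.3953 = 9.3953
⌈9.3953⌉ = 10

10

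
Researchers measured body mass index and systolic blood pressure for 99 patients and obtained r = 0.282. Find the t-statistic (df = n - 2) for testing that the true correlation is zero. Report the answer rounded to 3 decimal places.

1 − r² = 1 − 0.079524 = 0.920476;  √(1−r²) = 0.959414
√(n−2) = √97 = 9.848858
t = r·√(n−2)/√(1−r²) = 0.282 · 9.848858 / 0.959414 = 2.895

2.895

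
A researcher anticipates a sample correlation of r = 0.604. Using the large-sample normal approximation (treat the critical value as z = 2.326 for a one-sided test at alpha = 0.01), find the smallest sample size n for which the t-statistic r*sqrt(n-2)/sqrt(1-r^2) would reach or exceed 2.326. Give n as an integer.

12

r√(n−2)/√(1−r²) ≥ 2.326  ⇔  n−2 ≥ (2.326)²·(1−r²)/r²
(1−r²)/r² = (1−0.364816)/0.364816 = 1.7411
n ≥ 2 + 5.410276·1.7411 = 2 + 9.4198 = 11.4198
⌈11.4198⌉ = 12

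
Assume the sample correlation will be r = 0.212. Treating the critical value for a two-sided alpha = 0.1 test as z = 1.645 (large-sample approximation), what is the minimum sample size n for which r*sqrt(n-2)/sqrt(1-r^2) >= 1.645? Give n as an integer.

Need r·√(n−2)/√(1−r²) ≥ 1.645
√(n−2) ≥ 1.645·√(1−0.044944) / 0.212 = 1.645·0.977270 / 0.212 = 7.5831
n−2 ≥ 57.5034  ⇒  n ≥ 59.5034
Smallest integer n = 60

60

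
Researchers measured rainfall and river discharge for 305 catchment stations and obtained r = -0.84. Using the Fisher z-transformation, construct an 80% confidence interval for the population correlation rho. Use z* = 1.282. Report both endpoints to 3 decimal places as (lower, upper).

z_r = atanh(-0.84) = -1.221174;  SE = 1/√(n−3) = 1/√302 = 0.057544
z-limits: -1.221174 ± 1.282·0.057544 = -1.221174 ± 0.073771 = [-1.294945, -1.147403]
ρ-limits: (tanh -1.294945, tanh -1.147403) = (-0.860, -0.817)

(-0.860, -0.817)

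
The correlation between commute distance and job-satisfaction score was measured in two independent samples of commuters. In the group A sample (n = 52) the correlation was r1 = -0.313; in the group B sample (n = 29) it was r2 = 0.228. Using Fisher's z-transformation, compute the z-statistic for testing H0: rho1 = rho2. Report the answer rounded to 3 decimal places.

-2.291

Fisher z-transforms: z1 = atanh(-0.313) = -0.323868, z2 = atanh(0.228) = 0.232079; difference d = -0.555947
Var(d) = 1/49 + 1/26 = 0.0204082 + 0.0384615 = 0.0588697
z = d/√Var(d) = -0.555947 / √0.0588697 = -0.555947 / 0.242631 = -2.291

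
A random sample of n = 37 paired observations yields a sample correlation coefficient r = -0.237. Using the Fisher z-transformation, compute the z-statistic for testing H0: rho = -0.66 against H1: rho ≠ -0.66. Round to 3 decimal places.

Fisher z: atanh(-0.237) = -0.241593, atanh(-0.66) = -0.792814
z = (z_r − z_0)·√(n−3) = (-0.241593 − (-0.792814))·√34 = 0.551221 · 5.830952 = 3.214

3.214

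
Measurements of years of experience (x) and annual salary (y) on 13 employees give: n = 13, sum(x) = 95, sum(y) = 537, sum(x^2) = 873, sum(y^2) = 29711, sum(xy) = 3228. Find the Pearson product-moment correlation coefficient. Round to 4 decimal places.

S_xy = nΣxy − ΣxΣy = 13·3228 − 95·537 = 41964 − 51015 = -9051
S_xx = nΣx² − (Σx)² = 13·873 − 95² = 11349 − 9025 = 2324
S_yy = nΣy² − (Σy)² = 13·29711 − 537² = 386243 − 288369 = 97874
r = S_xy / √(S_xx·S_yy) = -9051 / √(2324·97874) = -9051 / √227459176 = -9051 / 15081.7498 = -0.6001

-0.6001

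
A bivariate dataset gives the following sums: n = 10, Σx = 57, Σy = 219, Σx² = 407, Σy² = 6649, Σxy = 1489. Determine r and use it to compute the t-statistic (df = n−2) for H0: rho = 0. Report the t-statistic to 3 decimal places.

2.218

Numerator: nΣxy − (Σx)(Σy) = 10·1489 − (57)(219) = 2407
Denominator: √[(nΣx²−(Σx)²)(nΣy²−(Σy)²)]
  nΣx²−(Σx)² = 10·407 − 3249 = 821;  nΣy²−(Σy)² = 10·6649 − 47961 = 18529
  √(821·18529) = √15212309 = 3900.2960
r = 2407 / 3900.2960 = 0.6171
t = r·√(n−2)/√(1−r²) = 0.6171·√8 / √(1−0.380812) = 1.745422 / 0.786885 = 2.218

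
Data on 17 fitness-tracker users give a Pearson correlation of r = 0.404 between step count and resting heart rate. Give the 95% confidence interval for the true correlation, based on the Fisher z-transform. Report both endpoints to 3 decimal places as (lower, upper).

(-0.095, 0.741)

z_r = atanh(0.404) = 0.428420;  SE = 1/√(n−3) = 1/√14 = 0.267261
z-limits: 0.428420 ± 1.960·0.267261 = 0.428420 ± 0.523832 = [-0.095412, 0.952252]
ρ-limits: (tanh -0.095412, tanh 0.952252) = (-0.095, 0.741)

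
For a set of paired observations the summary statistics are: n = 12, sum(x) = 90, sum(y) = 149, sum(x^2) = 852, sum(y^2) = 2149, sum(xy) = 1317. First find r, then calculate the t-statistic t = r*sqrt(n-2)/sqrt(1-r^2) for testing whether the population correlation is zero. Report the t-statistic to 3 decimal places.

5.510

S_xy = nΣxy − ΣxΣy = 12·1317 − 90·149 = 15804 − 13410 = 2394
S_xx = nΣx² − (Σx)² = 12·852 − 90² = 10224 − 8100 = 2124
S_yy = nΣy² − (Σy)² = 12·2149 − 149² = 25788 − 22201 = 3587
r = S_xy / √(S_xx·S_yy) = 2394 / √(2124·3587) = 2394 / √7618788 = 2394 / 2760.2152 = 0.8673
t = r·√(n−2)/√(1−r²) = 0.8673·√10 / √(1−0.752209) = 2.742643 / 0.497786 = 5.510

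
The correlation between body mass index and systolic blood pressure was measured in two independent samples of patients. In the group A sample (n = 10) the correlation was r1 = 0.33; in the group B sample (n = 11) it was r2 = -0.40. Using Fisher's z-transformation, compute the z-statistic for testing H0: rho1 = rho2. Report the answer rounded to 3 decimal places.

z1 = atanh(0.33) = 0.342828,  z2 = atanh(-0.40) = -0.423649
SE = √(1/(n1−3) + 1/(n2−3)) = √(1/7 + 1/8) = √(0.1428571 + 0.1250000) = √0.2678571 = 0.517549
z = (z1 − z2)/SE = (0.342828 − (-0.423649)) / 0.517549 = 0.766477 / 0.517549 = 1.481

1.481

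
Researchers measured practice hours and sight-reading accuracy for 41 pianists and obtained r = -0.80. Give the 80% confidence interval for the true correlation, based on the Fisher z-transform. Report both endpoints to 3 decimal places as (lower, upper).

Fisher z: z_r = atanh(r) = ½·ln((1+(-0.80))/(1−(-0.80))) = -1.098612
SE(z) = 1/√(n−3) = 1/√38 = 0.162221
80% ⇒ z* = 1.282; margin = 1.282·0.162221 = 0.207967
CI on z-scale: (-1.306579, -0.890645)
Back-transform: tanh(-1.306579) = -0.863407, tanh(-0.890645) = -0.711712

(-0.863, -0.712)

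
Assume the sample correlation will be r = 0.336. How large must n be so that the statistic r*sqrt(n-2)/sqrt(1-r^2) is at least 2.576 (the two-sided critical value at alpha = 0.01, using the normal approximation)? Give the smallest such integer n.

r√(n−2)/√(1−r²) ≥ 2.576  ⇔  n−2 ≥ (2.576)²·(1−r²)/r²
(1−r²)/r² = (1−0.112896)/0.112896 = 7.8577
n ≥ 2 + 6.635776·7.8577 = 2 + 52.1419 = 54.1419
⌈54.1419⌉ = 55

55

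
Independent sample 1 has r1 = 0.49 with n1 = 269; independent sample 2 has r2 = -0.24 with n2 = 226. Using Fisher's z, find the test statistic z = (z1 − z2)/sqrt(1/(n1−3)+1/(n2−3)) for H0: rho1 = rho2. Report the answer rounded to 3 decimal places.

8.600

Fisher z-transforms: z1 = atanh(0.49) = 0.536060, z2 = atanh(-0.24) = -0.244774; difference d = 0.780834
Var(d) = 1/266 + 1/223 = 0.0037594 + 0.0044843 = 0.0082437
z = d/√Var(d) = 0.780834 / √0.0082437 = 0.780834 / 0.090795 = 8.600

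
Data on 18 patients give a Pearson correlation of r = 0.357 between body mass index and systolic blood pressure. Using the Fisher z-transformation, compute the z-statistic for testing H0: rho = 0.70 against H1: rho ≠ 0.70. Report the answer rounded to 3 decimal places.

z_r = atanh(0.357) = 0.373443,  z_0 = atanh(0.70) = 0.867301
SE = 1/√(n−3) = 1/√15 = 0.258199
z = (z_r − z_0)/SE = (0.373443 − 0.867301) / 0.258199 = -0.493858 / 0.258199 = -1.913

-1.913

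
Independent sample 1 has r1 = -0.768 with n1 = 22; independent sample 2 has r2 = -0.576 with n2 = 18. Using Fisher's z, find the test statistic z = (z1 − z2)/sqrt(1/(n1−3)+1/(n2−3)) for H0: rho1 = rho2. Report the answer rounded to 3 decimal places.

Fisher z-transforms: z1 = atanh(-0.768) = -1.015433, z2 = atanh(-0.576) = -0.656456; difference d = -0.358977
Var(d) = 1/19 + 1/15 = 0.0526316 + 0.0666667 = 0.1192983
z = d/√Var(d) = -0.358977 / √0.1192983 = -0.358977 / 0.345396 = -1.039

-1.039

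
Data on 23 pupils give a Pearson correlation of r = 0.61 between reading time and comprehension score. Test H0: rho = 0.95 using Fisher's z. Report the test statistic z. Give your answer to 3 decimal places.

z_r = atanh(0.61) = 0.708921,  z_0 = atanh(0.95) = 1.831781
SE = 1/√(n−3) = 1/√20 = 0.223607
z = (z_r − z_0)/SE = (0.708921 − 1.831781) / 0.223607 = -1.122860 / 0.223607 = -5.022

-5.022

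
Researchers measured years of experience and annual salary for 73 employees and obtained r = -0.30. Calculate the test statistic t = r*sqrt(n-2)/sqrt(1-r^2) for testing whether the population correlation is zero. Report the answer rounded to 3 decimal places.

-2.650

t = r·√(n−2) / √(1−r²) with r = -0.30, n = 73
  = -0.30·√71 / √(1 − 0.0900)
  = -0.30·8.426150 / 0.953939
  = -2.527845 / 0.953939 = -2.650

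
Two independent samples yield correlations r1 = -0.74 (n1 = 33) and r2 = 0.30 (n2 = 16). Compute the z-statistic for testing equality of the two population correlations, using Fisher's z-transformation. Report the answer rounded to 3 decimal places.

-3.795

Fisher z-transforms: z1 = atanh(-0.74) = -0.950479, z2 = atanh(0.30) = 0.309520; difference d = -1.259999
Var(d) = 1/30 + 1/13 = 0.0333333 + 0.0769231 = 0.1102564
z = d/√Var(d) = -1.259999 / √0.1102564 = -1.259999 / 0.332049 = -3.795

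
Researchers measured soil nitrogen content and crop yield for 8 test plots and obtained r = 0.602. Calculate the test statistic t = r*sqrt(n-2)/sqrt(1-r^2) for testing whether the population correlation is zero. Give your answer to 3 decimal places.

1 − r² = 1 − 0.362404 = 0.637596;  √(1−r²) = 0.798496
√(n−2) = √6 = 2.449490
t = r·√(n−2)/√(1−r²) = 0.602 · 2.449490 / 0.798496 = 1.847

1.847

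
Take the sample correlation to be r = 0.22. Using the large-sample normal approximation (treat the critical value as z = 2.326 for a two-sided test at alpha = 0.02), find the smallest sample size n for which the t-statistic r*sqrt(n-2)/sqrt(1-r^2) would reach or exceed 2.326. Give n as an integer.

r√(n−2)/√(1−r²) ≥ 2.326  ⇔  n−2 ≥ (2.326)²·(1−r²)/r²
(1−r²)/r² = (1−0.0484)/0.0484 = 19.6612
n ≥ 2 + 5.410276·19.6612 = 2 + 106.3725 = 108.3725
⌈108.3725⌉ = 109

109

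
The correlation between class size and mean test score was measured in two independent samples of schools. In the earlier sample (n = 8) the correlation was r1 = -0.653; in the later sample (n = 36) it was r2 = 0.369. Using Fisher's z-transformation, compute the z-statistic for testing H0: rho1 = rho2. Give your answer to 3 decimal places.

Fisher z-transforms: z1 = atanh(-0.653) = -0.780511, z2 = atanh(0.369) = 0.387265; difference d = -1.167776
Var(d) = 1/5 + 1/33 = 0.2000000 + 0.0303030 = 0.2303030
z = d/√Var(d) = -1.167776 / √0.2303030 = -1.167776 / 0.479899 = -2.433

-2.433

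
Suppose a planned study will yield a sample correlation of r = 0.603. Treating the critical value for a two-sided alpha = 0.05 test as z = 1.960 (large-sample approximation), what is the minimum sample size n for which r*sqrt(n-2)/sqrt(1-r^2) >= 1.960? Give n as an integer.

r√(n−2)/√(1−r²) ≥ 1.960  ⇔  n−2 ≥ (1.960)²·(1−r²)/r²
(1−r²)/r² = (1−0.363609)/0.363609 = 1.7502
n ≥ 2 + 3.8416·1.7502 = 2 + 6.7236 = 8.7236
⌈8.7236⌉ = 9

9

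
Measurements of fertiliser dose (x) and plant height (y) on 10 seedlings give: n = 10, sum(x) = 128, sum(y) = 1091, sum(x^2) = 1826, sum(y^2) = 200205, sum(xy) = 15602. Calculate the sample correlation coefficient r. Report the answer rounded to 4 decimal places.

S_xy = nΣxy − ΣxΣy = 10·15602 − 128·1091 = 156020 − 139648 = 16372
S_xx = nΣx² − (Σx)² = 10·1826 − 128² = 18260 − 16384 = 1876
S_yy = nΣy² − (Σy)² = 10·200205 − 1091² = 2002050 − 1190281 = 811769
r = S_xy / √(S_xx·S_yy) = 16372 / √(1876·811769) = 16372 / √1522878644 = 16372 / 39024.0777 = 0.4195

0.4195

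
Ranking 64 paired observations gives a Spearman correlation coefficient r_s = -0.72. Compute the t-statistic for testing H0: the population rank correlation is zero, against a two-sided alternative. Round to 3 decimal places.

-8.169

1 − r_s² = 1 − 0.5184 = 0.4816;  √(1−r_s²) = 0.693974
√(n−2) = √62 = 7.874008
t = r_s·√(n−2)/√(1−r_s²) = -0.72 · 7.874008 / 0.693974 = -8.169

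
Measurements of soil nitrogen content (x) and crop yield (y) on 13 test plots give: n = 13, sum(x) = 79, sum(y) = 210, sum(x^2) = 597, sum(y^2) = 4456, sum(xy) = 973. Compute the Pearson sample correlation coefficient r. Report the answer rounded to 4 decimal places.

S_xy = nΣxy − ΣxΣy = 13·973 − 79·210 = 12649 − 16590 = -3941
S_xx = nΣx² − (Σx)² = 13·597 − 79² = 7761 − 6241 = 1520
S_yy = nΣy² − (Σy)² = 13·4456 − 210² = 57928 − 44100 = 13828
r = S_xy / √(S_xx·S_yy) = -3941 / √(1520·13828) = -3941 / √21018560 = -3941 / 4584.6003 = -0.8596

-0.8596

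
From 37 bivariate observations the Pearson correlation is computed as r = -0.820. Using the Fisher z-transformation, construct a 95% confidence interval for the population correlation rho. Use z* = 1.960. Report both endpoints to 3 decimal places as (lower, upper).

(-0.904, -0.675)

Fisher z: z_r = atanh(r) = ½·ln((1+(-0.820))/(1−(-0.820))) = -1.156817
SE(z) = 1/√(n−3) = 1/√34 = 0.171499
95% ⇒ z* = 1.960; margin = 1.960·0.171499 = 0.336138
CI on z-scale: (-1.492955, -0.820679)
Back-transform: tanh(-1.492955) = -0.903867, tanh(-0.820679) = -0.675439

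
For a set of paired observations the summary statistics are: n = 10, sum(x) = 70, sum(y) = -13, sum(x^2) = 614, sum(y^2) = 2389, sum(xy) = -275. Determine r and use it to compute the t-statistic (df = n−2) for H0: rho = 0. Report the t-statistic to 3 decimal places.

S_xy = nΣxy − ΣxΣy = 10·(-275) − 70·(-13) = -2750 − (-910) = -1840
S_xx = nΣx² − (Σx)² = 10·614 − 70² = 6140 − 4900 = 1240
S_yy = nΣy² − (Σy)² = 10·2389 − (-13)² = 23890 − 169 = 23721
r = S_xy / √(S_xx·S_yy) = -1840 / √(1240·23721) = -1840 / √29414040 = -1840 / 5423.4712 = -0.3393
t = r·√(n−2)/√(1−r²) = -0.3393·√8 / √(1−0.115124) = -0.959685 / 0.940678 = -1.020

-1.020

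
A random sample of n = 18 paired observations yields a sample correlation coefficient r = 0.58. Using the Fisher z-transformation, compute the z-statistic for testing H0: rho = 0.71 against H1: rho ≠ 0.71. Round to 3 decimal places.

-0.870

Fisher z: atanh(0.58) = 0.662463, atanh(0.71) = 0.887184
z = (z_r − z_0)·√(n−3) = (0.662463 − 0.887184)·√15 = -0.224721 · 3.872983 = -0.870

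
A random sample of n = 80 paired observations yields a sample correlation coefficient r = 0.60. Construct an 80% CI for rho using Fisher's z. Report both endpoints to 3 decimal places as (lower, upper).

z_r = atanh(0.60) = 0.693147;  SE = 1/√(n−3) = 1/√77 = 0.113961
z-limits: 0.693147 ± 1.282·0.113961 = 0.693147 ± 0.146098 = [0.547049, 0.839245]
ρ-limits: (tanh 0.547049, tanh 0.839245) = (0.498, 0.685)

(0.498, 0.685)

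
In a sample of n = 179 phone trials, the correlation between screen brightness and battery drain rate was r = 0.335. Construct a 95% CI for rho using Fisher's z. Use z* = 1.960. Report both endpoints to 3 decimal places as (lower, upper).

(0.198, 0.459)

z_r = atanh(0.335) = 0.348450;  SE = 1/√(n−3) = 1/√176 = 0.075378
z-limits: 0.348450 ± 1.960·0.075378 = 0.348450 ± 0.147741 = [0.200709, 0.496191]
ρ-limits: (tanh 0.200709, tanh 0.496191) = (0.198, 0.459)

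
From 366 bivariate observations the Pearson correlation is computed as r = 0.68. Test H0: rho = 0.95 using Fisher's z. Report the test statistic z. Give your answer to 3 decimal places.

Fisher z: atanh(0.68) = 0.829114, atanh(0.95) = 1.831781
z = (z_r − z_0)·√(n−3) = (0.829114 − 1.831781)·√363 = -1.002667 · 19.052559 = -19.103

-19.103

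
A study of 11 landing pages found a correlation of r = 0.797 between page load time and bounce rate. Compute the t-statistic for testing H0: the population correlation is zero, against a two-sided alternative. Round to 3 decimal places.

3.959

t = r·√(n−2) / √(1−r²) with r = 0.797, n = 11
  = 0.797·√9 / √(1 − 0.635209)
  = 0.797·3.000000 / 0.603979
  = 2.391000 / 0.603979 = 3.959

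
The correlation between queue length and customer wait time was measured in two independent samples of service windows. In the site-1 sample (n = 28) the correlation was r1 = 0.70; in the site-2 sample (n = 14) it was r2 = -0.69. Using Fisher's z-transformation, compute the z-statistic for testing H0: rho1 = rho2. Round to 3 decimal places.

4.741

z1 = atanh(0.70) = 0.867301,  z2 = atanh(-0.69) = -0.847956
SE = √(1/(n1−3) + 1/(n2−3)) = √(1/25 + 1/11) = √(0.0400000 + 0.0909091) = √0.1309091 = 0.361814
z = (z1 − z2)/SE = (0.867301 − (-0.847956)) / 0.361814 = 1.715257 / 0.361814 = 4.741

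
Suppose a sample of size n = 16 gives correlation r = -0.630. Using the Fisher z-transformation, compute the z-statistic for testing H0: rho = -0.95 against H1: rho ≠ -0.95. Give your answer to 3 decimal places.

z_r = atanh(-0.630) = -0.741416,  z_0 = atanh(-0.95) = -1.831781
SE = 1/√(n−3) = 1/√13 = 0.277350
z = (z_r − z_0)/SE = (-0.741416 − (-1.831781)) / 0.277350 = 1.090365 / 0.277350 = 3.931

3.931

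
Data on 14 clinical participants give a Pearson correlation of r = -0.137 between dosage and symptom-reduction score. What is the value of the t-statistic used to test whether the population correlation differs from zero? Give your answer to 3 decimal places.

-0.479

t = r·√(n−2) / √(1−r²) with r = -0.137, n = 14
  = -0.137·√12 / √(1 − 0.018769)
  = -0.137·3.464102 / 0.990571
  = -0.474582 / 0.990571 = -0.479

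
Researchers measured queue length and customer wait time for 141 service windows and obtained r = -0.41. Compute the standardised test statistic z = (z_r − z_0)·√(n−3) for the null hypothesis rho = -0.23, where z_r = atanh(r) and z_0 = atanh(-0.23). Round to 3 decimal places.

Fisher z: atanh(-0.41) = -0.435611, atanh(-0.23) = -0.234189
z = (z_r − z_0)·√(n−3) = (-0.435611 − (-0.234189))·√138 = -0.201422 · 11.747340 = -2.366

-2.366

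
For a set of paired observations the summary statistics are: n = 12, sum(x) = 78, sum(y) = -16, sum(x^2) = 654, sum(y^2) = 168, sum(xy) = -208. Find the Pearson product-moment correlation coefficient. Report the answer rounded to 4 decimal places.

-0.7083

S_xy = nΣxy − ΣxΣy = 12·(-208) − 78·(-16) = -2496 − (-1248) = -1248
S_xx = nΣx² − (Σx)² = 12·654 − 78² = 7848 − 6084 = 1764
S_yy = nΣy² − (Σy)² = 12·168 − (-16)² = 2016 − 256 = 1760
r = S_xy / √(S_xx·S_yy) = -1248 / √(1764·1760) = -1248 / √3104640 = -1248 / 1761.9989 = -0.7083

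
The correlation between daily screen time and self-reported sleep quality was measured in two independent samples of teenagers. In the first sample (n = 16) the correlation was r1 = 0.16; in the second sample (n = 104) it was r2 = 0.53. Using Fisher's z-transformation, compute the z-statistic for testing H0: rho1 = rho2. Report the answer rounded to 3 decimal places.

Fisher z-transforms: z1 = atanh(0.16) = 0.161387, z2 = atanh(0.53) = 0.590145; difference d = -0.428758
Var(d) = 1/13 + 1/101 = 0.0769231 + 0.0099010 = 0.0868241
z = d/√Var(d) = -0.428758 / √0.0868241 = -0.428758 / 0.294659 = -1.455

-1.455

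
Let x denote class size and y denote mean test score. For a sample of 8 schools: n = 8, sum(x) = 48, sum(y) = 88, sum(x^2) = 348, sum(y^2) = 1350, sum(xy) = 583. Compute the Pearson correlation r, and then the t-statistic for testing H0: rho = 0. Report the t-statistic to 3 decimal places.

0.955

Numerator: nΣxy − (Σx)(Σy) = 8·583 − (48)(88) = 440
Denominator: √[(nΣx²−(Σx)²)(nΣy²−(Σy)²)]
  nΣx²−(Σx)² = 8·348 − 2304 = 480;  nΣy²−(Σy)² = 8·1350 − 7744 = 3056
  √(480·3056) = √1466880 = 1211.1482
r = 440 / 1211.1482 = 0.3633
t = r·√(n−2)/√(1−r²) = 0.3633·√6 / √(1−0.131987) = 0.889900 / 0.931672 = 0.955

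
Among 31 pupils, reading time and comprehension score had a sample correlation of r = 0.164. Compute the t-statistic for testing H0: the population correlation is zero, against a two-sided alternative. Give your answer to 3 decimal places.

t = r·√(n−2) / √(1−r²) with r = 0.164, n = 31
  = 0.164·√29 / √(1 − 0.026896)
  = 0.164·5.385165 / 0.986460
  = 0.883167 / 0.986460 = 0.895

0.895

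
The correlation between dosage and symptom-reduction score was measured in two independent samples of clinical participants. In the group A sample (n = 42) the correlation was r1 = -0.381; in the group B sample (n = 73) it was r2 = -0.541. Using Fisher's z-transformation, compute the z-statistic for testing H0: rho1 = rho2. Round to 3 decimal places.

1.023

z1 = atanh(-0.381) = -0.401229,  z2 = atanh(-0.541) = -0.605568
SE = √(1/(n1−3) + 1/(n2−3)) = √(1/39 + 1/70) = √(0.0256410 + 0.0142857) = √0.0399267 = 0.199817
z = (z1 − z2)/SE = (-0.401229 − (-0.605568)) / 0.199817 = 0.204339 / 0.199817 = 1.023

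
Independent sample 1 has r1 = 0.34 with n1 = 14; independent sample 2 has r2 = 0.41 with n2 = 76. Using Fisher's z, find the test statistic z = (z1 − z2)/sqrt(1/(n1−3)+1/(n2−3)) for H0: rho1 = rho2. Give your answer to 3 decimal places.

Fisher z-transforms: z1 = atanh(0.34) = 0.354093, z2 = atanh(0.41) = 0.435611; difference d = -0.081518
Var(d) = 1/11 + 1/73 = 0.0909091 + 0.0136986 = 0.1046077
z = d/√Var(d) = -0.081518 / √0.1046077 = -0.081518 / 0.323431 = -0.252

-0.252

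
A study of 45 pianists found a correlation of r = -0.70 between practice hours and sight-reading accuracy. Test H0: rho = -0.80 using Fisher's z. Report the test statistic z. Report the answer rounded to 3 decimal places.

Fisher z: atanh(-0.70) = -0.867301, atanh(-0.80) = -1.098612
z = (z_r − z_0)·√(n−3) = (-0.867301 − (-1.098612))·√42 = 0.231311 · 6.480741 = 1.499

1.499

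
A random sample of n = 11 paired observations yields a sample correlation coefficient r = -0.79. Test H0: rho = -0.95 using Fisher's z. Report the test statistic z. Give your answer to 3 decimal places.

z_r = atanh(-0.79) = -1.071432,  z_0 = atanh(-0.95) = -1.831781
SE = 1/√(n−3) = 1/√8 = 0.353553
z = (z_r − z_0)/SE = (-1.071432 − (-1.831781)) / 0.353553 = 0.760349 / 0.353553 = 2.151

2.151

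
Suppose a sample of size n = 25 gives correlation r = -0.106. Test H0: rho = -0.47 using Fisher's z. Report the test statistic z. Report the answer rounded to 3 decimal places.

1.893

z_r = atanh(-0.106) = -0.106400,  z_0 = atanh(-0.47) = -0.510070
SE = 1/√(n−3) = 1/√22 = 0.213201
z = (z_r − z_0)/SE = (-0.106400 − (-0.510070)) / 0.213201 = 0.403670 / 0.213201 = 1.893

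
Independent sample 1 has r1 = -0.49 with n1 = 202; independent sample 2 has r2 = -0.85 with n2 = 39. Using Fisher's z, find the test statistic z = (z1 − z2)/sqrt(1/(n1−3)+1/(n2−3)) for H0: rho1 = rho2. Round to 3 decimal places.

z1 = atanh(-0.49) = -0.536060,  z2 = atanh(-0.85) = -1.256153
SE = √(1/(n1−3) + 1/(n2−3)) = √(1/199 + 1/36) = √(0.0050251 + 0.0277778) = √0.0328029 = 0.181116
z = (z1 − z2)/SE = (-0.536060 − (-1.256153)) / 0.181116 = 0.720093 / 0.181116 = 3.976

3.976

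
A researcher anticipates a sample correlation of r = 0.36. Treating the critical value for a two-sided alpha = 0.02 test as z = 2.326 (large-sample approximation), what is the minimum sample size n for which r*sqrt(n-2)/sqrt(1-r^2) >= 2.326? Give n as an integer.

39

Need r·√(n−2)/√(1−r²) ≥ 2.326
√(n−2) ≥ 2.326·√(1−0.1296) / 0.36 = 2.326·0.932952 / 0.36 = 6.0279
n−2 ≥ 36.3356  ⇒  n ≥ 38.3356
Smallest integer n = 39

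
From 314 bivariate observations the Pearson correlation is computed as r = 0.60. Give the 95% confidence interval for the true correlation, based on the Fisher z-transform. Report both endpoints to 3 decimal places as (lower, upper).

z_r = atanh(0.60) = 0.693147;  SE = 1/√(n−3) = 1/√311 = 0.056705
z-limits: 0.693147 ± 1.960·0.056705 = 0.693147 ± 0.111142 = [0.582005, 0.804289]
ρ-limits: (tanh 0.582005, tanh 0.804289) = (0.524, 0.666)

(0.524, 0.666)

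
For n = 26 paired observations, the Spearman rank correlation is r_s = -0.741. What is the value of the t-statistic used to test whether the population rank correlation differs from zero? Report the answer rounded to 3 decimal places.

-5.406

1 − r_s² = 1 − 0.549081 = 0.450919;  √(1−r_s²) = 0.671505
√(n−2) = √24 = 4.898979
t = r_s·√(n−2)/√(1−r_s²) = -0.741 · 4.898979 / 0.671505 = -5.406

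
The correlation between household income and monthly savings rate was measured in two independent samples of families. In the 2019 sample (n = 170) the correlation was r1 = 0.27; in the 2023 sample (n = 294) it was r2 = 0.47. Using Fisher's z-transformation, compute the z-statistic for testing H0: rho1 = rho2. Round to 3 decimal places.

-2.402

Fisher z-transforms: z1 = atanh(0.27) = 0.276864, z2 = atanh(0.47) = 0.510070; difference d = -0.233206
Var(d) = 1/167 + 1/291 = 0.0059880 + 0.0034364 = 0.0094244
z = d/√Var(d) = -0.233206 / √0.0094244 = -0.233206 / 0.097079 = -2.402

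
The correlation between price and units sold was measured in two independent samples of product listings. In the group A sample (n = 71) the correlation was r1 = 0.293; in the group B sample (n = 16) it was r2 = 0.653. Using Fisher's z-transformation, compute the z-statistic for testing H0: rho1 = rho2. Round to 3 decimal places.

-1.581

z1 = atanh(0.293) = 0.301845,  z2 = atanh(0.653) = 0.780511
SE = √(1/(n1−3) + 1/(n2−3)) = √(1/68 + 1/13) = √(0.0147059 + 0.0769231) = √0.0916290 = 0.302703
z = (z1 − z2)/SE = (0.301845 − 0.780511) / 0.302703 = -0.478666 / 0.302703 = -1.581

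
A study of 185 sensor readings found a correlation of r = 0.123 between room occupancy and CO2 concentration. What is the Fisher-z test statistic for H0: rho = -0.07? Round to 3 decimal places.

2.614

z_r = atanh(0.123) = 0.123626,  z_0 = atanh(-0.07) = -0.070115
SE = 1/√(n−3) = 1/√182 = 0.074125
z = (z_r − z_0)/SE = (0.123626 − (-0.070115)) / 0.074125 = 0.193741 / 0.074125 = 2.614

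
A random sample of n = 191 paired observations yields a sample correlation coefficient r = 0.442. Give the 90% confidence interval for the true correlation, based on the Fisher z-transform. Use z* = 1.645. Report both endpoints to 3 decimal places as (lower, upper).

(0.341, 0.533)

z_r = atanh(0.442) = 0.474714;  SE = 1/√(n−3) = 1/√188 = 0.072932
z-limits: 0.474714 ± 1.645·0.072932 = 0.474714 ± 0.119973 = [0.354741, 0.594687]
ρ-limits: (tanh 0.354741, tanh 0.594687) = (0.341, 0.533)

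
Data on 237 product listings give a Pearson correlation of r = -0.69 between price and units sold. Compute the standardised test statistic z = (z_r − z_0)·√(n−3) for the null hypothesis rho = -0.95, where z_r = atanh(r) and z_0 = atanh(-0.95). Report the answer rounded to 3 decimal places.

z_r = atanh(-0.69) = -0.847956,  z_0 = atanh(-0.95) = -1.831781
SE = 1/√(n−3) = 1/√234 = 0.065372
z = (z_r − z_0)/SE = (-0.847956 − (-1.831781)) / 0.065372 = 0.983825 / 0.065372 = 15.050

15.050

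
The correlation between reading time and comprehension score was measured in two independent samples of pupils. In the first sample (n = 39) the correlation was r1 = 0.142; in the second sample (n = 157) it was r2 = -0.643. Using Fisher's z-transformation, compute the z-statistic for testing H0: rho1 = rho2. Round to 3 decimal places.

Fisher z-transforms: z1 = atanh(0.142) = 0.142966, z2 = atanh(-0.643) = -0.763272; difference d = 0.906238
Var(d) = 1/36 + 1/154 = 0.0277778 + 0.0064935 = 0.0342713
z = d/√Var(d) = 0.906238 / √0.0342713 = 0.906238 / 0.185125 = 4.895

4.895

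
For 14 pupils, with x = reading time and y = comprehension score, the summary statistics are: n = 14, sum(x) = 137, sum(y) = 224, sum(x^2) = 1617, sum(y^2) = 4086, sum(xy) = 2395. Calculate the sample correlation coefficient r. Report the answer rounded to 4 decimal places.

0.5450

S_xy = nΣxy − ΣxΣy = 14·2395 − 137·224 = 33530 − 30688 = 2842
S_xx = nΣx² − (Σx)² = 14·1617 − 137² = 22638 − 18769 = 3869
S_yy = nΣy² − (Σy)² = 14·4086 − 224² = 57204 − 50176 = 7028
r = S_xy / √(S_xx·S_yy) = 2842 / √(3869·7028) = 2842 / √27191332 = 2842 / 5214.5309 = 0.5450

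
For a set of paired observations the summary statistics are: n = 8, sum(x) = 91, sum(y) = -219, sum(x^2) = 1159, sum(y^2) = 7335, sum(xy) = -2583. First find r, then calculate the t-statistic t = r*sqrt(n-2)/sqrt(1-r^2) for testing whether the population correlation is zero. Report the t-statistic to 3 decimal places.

-0.567

Numerator: nΣxy − (Σx)(Σy) = 8·(-2583) − (91)(-219) = -735
Denominator: √[(nΣx²−(Σx)²)(nΣy²−(Σy)²)]
  nΣx²−(Σx)² = 8·1159 − 8281 = 991;  nΣy²−(Σy)² = 8·7335 − 47961 = 10719
  √(991·10719) = √10622529 = 3259.2221
r = -735 / 3259.2221 = -0.2255
t = r·√(n−2)/√(1−r²) = -0.2255·√6 / √(1−0.050850) = -0.552360 / 0.974243 = -0.567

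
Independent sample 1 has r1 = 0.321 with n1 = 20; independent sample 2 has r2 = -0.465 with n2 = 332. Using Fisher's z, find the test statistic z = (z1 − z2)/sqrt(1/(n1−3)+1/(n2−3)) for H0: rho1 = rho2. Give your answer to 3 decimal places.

3.363

z1 = atanh(0.321) = 0.332762,  z2 = atanh(-0.465) = -0.503672
SE = √(1/(n1−3) + 1/(n2−3)) = √(1/17 + 1/329) = √(0.0588235 + 0.0030395) = √0.0618630 = 0.248723
z = (z1 − z2)/SE = (0.332762 − (-0.503672)) / 0.248723 = 0.836434 / 0.248723 = 3.363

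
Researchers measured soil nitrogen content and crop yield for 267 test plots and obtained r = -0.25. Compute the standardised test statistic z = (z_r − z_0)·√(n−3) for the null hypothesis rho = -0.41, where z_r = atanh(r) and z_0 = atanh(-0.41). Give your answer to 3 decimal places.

2.928

z_r = atanh(-0.25) = -0.255413,  z_0 = atanh(-0.41) = -0.435611
SE = 1/√(n−3) = 1/√264 = 0.061546
z = (z_r − z_0)/SE = (-0.255413 − (-0.435611)) / 0.061546 = 0.180198 / 0.061546 = 2.928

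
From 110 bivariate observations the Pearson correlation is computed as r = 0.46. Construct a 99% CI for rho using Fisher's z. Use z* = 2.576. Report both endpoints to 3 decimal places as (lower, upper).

(0.243, 0.633)

Fisher z: z_r = atanh(r) = ½·ln((1+0.46)/(1−0.46)) = 0.497311
SE(z) = 1/√(n−3) = 1/√107 = 0.096674
99% ⇒ z* = 2.576; margin = 2.576·0.096674 = 0.249032
CI on z-scale: (0.248279, 0.746343)
Back-transform: tanh(0.248279) = 0.243300, tanh(0.746343) = 0.632962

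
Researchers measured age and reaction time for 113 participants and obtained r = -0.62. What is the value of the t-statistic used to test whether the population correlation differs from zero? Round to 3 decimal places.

1 − r² = 1 − 0.3844 = 0.6156;  √(1−r²) = 0.784602
√(n−2) = √111 = 10.535654
t = r·√(n−2)/√(1−r²) = -0.62 · 10.535654 / 0.784602 = -8.325

-8.325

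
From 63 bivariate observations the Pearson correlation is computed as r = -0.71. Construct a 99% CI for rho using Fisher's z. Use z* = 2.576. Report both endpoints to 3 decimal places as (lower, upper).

(-0.840, -0.504)

z_r = atanh(-0.71) = -0.887184;  SE = 1/√(n−3) = 1/√60 = 0.129099
z-limits: -0.887184 ± 2.576·0.129099 = -0.887184 ± 0.332559 = [-1.219743, -0.554625]
ρ-limits: (tanh -1.219743, tanh -0.554625) = (-0.840, -0.504)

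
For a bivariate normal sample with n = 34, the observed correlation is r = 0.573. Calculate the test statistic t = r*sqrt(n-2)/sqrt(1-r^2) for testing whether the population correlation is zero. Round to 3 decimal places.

3.955

1 − r² = 1 − 0.328329 = 0.671671;  √(1−r²) = 0.819555
√(n−2) = √32 = 5.656854
t = r·√(n−2)/√(1−r²) = 0.573 · 5.656854 / 0.819555 = 3.955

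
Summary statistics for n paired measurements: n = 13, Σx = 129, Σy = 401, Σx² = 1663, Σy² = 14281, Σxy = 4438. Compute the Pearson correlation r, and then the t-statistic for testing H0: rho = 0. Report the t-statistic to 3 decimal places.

2.107

S_xy = nΣxy − ΣxΣy = 13·4438 − 129·401 = 57694 − 51729 = 5965
S_xx = nΣx² − (Σx)² = 13·1663 − 129² = 21619 − 16641 = 4978
S_yy = nΣy² − (Σy)² = 13·14281 − 401² = 185653 − 160801 = 24852
r = S_xy / √(S_xx·S_yy) = 5965 / √(4978·24852) = 5965 / √123713256 = 5965 / 11122.6461 = 0.5363
t = r·√(n−2)/√(1−r²) = 0.5363·√11 / √(1−0.287618) = 1.778706 / 0.844027 = 2.107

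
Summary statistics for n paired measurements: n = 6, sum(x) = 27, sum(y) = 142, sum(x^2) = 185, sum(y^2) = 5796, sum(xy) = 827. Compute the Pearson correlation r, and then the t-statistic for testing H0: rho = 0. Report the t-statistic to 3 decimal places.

1.089

Numerator: nΣxy − (Σx)(Σy) = 6·827 − (27)(142) = 1128
Denominator: √[(nΣx²−(Σx)²)(nΣy²−(Σy)²)]
  nΣx²−(Σx)² = 6·185 − 729 = 381;  nΣy²−(Σy)² = 6·5796 − 20164 = 14612
  √(381·14612) = √5567172 = 2359.4855
r = 1128 / 2359.4855 = 0.4781
t = r·√(n−2)/√(1−r²) = 0.4781·√4 / √(1−0.228580) = 0.956200 / 0.878305 = 1.089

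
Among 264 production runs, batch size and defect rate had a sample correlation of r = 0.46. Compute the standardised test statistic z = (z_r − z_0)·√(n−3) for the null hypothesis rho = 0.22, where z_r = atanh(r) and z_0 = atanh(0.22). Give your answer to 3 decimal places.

Fisher z: atanh(0.46) = 0.497311, atanh(0.22) = 0.223656
z = (z_r − z_0)·√(n−3) = (0.497311 − 0.223656)·√261 = 0.273655 · 16.155494 = 4.421

4.421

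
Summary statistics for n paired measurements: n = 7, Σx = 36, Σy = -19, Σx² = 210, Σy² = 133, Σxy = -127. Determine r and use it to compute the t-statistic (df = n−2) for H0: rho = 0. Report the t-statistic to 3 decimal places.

-1.917

S_xy = nΣxy − ΣxΣy = 7·(-127) − 36·(-19) = -889 − (-684) = -205
S_xx = nΣx² − (Σx)² = 7·210 − 36² = 1470 − 1296 = 174
S_yy = nΣy² − (Σy)² = 7·133 − (-19)² = 931 − 361 = 570
r = S_xy / √(S_xx·S_yy) = -205 / √(174·570) = -205 / √99180 = -205 / 314.9286 = -0.6509
t = r·√(n−2)/√(1−r²) = -0.6509·√5 / √(1−0.423671) = -1.455457 / 0.759163 = -1.917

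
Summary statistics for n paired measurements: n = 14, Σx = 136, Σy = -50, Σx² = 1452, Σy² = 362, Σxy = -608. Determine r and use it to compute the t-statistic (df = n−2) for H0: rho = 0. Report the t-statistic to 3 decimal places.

-4.453

Numerator: nΣxy − (Σx)(Σy) = 14·(-608) − (136)(-50) = -1712
Denominator: √[(nΣx²−(Σx)²)(nΣy²−(Σy)²)]
  nΣx²−(Σx)² = 14·1452 − 18496 = 1832;  nΣy²−(Σy)² = 14·362 − 2500 = 2568
  √(1832·2568) = √4704576 = 2169.0035
r = -1712 / 2169.0035 = -0.7893
t = r·√(n−2)/√(1−r²) = -0.7893·√12 / √(1−0.622994) = -2.734215 / 0.614008 = -4.453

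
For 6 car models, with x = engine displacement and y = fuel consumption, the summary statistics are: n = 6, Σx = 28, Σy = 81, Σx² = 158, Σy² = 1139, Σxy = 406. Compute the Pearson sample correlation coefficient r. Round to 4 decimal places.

S_xy = nΣxy − ΣxΣy = 6·406 − 28·81 = 2436 − 2268 = 168
S_xx = nΣx² − (Σx)² = 6·158 − 28² = 948 − 784 = 164
S_yy = nΣy² − (Σy)² = 6·1139 − 81² = 6834 − 6561 = 273
r = S_xy / √(S_xx·S_yy) = 168 / √(164·273) = 168 / √44772 = 168 / 211.5940 = 0.7940

0.7940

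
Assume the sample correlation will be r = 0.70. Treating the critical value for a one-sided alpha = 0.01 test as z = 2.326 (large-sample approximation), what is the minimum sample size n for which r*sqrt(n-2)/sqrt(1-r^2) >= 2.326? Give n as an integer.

r√(n−2)/√(1−r²) ≥ 2.326  ⇔  n−2 ≥ (2.326)²·(1−r²)/r²
(1−r²)/r² = (1−0.4900)/0.4900 = 1.0408
n ≥ 2 + 5.410276·1.0408 = 2 + 5.6310 = 7.6310
⌈7.6310⌉ = 8

8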